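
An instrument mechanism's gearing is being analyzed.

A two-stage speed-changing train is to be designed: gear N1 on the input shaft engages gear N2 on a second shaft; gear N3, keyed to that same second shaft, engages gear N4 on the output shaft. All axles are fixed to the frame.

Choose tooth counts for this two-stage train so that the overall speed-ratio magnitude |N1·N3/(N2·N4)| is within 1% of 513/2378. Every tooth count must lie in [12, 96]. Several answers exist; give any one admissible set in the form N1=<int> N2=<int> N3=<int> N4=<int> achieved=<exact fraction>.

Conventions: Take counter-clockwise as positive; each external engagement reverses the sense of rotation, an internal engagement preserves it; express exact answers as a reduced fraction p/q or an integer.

N1=19 N2=29 N3=27 N4=82 achieved=513/2378

design class (target 513/2378): fixed-axis compound train
target = 513/2378 in lowest terms: an exact hit needs N1·N3 = k·513 and N2·N4 = k·2378 for one integer k, every count in [12, 96]; additionally prefer no 1:1 stage (N1 ≠ N2, N3 ≠ N4)
k = 1: N1·N3 = 513 = 19·27, N2·N4 = 2378 = 29·82
achieved = 19·27/(29·82) = 513/2378; |achieved − target| = 0 ≤ 513/237800 ✓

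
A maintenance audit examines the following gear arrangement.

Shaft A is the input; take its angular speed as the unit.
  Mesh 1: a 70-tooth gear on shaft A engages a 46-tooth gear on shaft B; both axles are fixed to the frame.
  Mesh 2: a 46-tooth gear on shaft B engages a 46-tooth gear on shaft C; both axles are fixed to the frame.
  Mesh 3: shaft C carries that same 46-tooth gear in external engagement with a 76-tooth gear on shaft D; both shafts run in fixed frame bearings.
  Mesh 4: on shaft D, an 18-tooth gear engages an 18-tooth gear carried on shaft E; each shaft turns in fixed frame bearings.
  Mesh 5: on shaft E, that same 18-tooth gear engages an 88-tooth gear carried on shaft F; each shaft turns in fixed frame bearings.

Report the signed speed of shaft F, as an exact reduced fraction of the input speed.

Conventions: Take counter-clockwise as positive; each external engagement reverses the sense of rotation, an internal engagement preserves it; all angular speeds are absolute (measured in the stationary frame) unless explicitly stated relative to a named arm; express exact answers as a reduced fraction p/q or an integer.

-315/1672

5-mesh fixed-axis compound train (all bearings frame-fixed)
mesh 1 [70T→46T]: |ω|/ω_in = 1×70/46 = 35/23, sense flips to −
mesh 2 [46T→46T]: |ω|/ω_in = (35/23)×46/46 = 35/23, sense flips to +
mesh 3 [46T→76T]: |ω|/ω_in = (35/23)×46/76 = 35/38, sense flips to −
mesh 4 [18T→18T]: |ω|/ω_in = (35/38)×18/18 = 35/38, sense flips to +
mesh 5 [18T→88T]: |ω|/ω_in = (35/38)×18/88 = 315/1672, sense flips to −
signed output speed (× input speed) = -315/1672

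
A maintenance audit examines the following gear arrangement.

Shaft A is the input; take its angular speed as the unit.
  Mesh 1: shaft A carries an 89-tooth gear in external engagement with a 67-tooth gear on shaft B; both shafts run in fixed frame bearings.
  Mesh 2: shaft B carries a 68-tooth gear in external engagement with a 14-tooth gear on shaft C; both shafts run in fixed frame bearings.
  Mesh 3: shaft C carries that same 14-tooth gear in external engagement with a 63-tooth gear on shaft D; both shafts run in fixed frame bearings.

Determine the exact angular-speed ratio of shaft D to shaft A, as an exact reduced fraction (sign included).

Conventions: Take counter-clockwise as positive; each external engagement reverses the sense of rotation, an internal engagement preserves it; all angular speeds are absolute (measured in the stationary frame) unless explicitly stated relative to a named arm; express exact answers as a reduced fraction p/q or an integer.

class = fixed-axis compound train [3 meshes; 3 ratios multiply, 3 sense flips]
mesh 1 [89T→67T]: running ratio 89/67, sense −
mesh 2 [68T→14T]: running ratio 3026/469, sense +
mesh 3 [14T→63T]: running ratio 6052/4221, sense −
ω_out/ω_in = -6052/4221

-6052/4221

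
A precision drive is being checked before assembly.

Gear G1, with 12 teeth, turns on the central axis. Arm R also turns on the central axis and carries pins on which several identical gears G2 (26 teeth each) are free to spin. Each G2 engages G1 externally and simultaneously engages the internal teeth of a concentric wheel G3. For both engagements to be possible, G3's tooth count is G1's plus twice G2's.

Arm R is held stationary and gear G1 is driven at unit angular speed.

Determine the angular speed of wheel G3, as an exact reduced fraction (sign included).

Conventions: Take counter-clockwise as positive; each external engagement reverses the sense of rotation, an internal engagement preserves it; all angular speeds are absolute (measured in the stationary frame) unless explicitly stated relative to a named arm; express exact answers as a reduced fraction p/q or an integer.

recognized (axles ride arm R): planetary set, 12/26/64 teeth
ring teeth: 12 + 2·26 = 64
12(ω_sun−ω_arm) = −64(ω_ring−ω_arm),  ω_arm = 0, ω_sun = 1
ω_ring = 0 − (12/64)(1−0) = -3/16
exact speed ratio = -3/16

-3/16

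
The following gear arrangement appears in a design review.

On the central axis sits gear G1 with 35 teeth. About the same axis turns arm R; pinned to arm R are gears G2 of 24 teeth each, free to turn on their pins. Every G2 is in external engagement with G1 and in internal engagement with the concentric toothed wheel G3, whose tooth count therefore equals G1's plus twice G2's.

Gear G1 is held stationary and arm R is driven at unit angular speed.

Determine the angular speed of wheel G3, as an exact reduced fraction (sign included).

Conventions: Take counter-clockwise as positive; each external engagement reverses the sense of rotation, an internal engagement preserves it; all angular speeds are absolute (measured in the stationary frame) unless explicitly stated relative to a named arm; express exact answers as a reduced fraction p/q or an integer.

118/83

topology: planetary set — G1 35T / G2 24T / G3 83T, arm = carrier (Willis)
ring teeth: 35 + 2·24 = 83
35(ω_sun−ω_arm) = −83(ω_ring−ω_arm),  ω_sun = 0, ω_arm = 1
ω_ring = 1 − (35/83)(0−1) = 118/83
exact speed ratio = 118/83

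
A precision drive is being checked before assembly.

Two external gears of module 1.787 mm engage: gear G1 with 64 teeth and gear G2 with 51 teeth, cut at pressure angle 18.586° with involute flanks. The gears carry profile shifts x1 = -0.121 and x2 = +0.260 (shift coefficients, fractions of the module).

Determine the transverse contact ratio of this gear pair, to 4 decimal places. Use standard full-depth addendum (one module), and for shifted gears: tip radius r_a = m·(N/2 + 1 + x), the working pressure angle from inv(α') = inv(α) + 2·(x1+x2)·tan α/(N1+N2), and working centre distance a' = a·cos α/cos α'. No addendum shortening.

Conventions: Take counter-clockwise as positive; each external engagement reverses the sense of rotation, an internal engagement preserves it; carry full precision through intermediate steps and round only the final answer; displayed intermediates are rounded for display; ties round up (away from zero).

1.8207

class = single-mesh tooth geometry [involute pair 64T × 51T, m = 1.787]
base radii: r_b1 = 54.201644, r_b2 = 43.191935
tip radii: r_a1 = 58.754773, r_a2 = 47.820120
inv(α') = inv(18.586°) + 2·(-0.121+0.260)·tan α/(64+51) = 0.01269117  ⇒  α' = 18.98845°
a' = a·cos α / cos α' = 102.7525·cos 18.586°/cos 18.98845° = 102.998317
action lengths: √(r_a1²−r_b1²) = 22.678297, √(r_a2²−r_b2²) = 20.523660
base pitch p_b = π·m·cos α = 5.321234
CR = (22.678297 + 20.523660 − 102.998317·sin 18.98845°)/5.321234 = 1.820746
contact ratio ≈ 1.8207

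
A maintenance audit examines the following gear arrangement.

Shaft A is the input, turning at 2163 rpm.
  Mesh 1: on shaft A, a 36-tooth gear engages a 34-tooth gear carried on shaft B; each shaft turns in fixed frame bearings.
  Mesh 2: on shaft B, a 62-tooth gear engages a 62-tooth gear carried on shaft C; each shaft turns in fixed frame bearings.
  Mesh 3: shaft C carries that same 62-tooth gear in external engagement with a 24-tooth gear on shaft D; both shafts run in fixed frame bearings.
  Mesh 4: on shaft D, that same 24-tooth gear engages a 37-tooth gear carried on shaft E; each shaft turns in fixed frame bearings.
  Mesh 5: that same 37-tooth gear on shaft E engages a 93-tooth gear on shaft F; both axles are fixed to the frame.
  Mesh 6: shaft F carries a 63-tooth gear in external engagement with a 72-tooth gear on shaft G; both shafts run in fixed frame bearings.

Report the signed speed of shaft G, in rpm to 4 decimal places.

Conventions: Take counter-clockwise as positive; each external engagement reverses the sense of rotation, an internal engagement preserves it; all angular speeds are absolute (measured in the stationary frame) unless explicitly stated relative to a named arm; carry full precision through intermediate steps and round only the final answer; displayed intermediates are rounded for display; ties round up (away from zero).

+1335.9706 rpm

topology: fixed-axis compound train — 6 meshes, A→G
mesh 1 [36T→34T]: ω = 2163.0000×36/34 = 2290.2353 rpm, sense flips to −
mesh 2 [62T→62T]: ω = 2290.2353×62/62 = 2290.2353 rpm, sense flips to +
mesh 3 [62T→24T]: ω = 2290.2353×62/24 = 5916.4412 rpm, sense flips to −
mesh 4 [24T→37T]: ω = 5916.4412×24/37 = 3837.6916 rpm, sense flips to +
mesh 5 [37T→93T]: ω = 3837.6916×37/93 = 1526.8235 rpm, sense flips to −
mesh 6 [63T→72T]: ω = 1526.8235×63/72 = 1335.9706 rpm, sense flips to +
signed output speed = +1335.9706 rpm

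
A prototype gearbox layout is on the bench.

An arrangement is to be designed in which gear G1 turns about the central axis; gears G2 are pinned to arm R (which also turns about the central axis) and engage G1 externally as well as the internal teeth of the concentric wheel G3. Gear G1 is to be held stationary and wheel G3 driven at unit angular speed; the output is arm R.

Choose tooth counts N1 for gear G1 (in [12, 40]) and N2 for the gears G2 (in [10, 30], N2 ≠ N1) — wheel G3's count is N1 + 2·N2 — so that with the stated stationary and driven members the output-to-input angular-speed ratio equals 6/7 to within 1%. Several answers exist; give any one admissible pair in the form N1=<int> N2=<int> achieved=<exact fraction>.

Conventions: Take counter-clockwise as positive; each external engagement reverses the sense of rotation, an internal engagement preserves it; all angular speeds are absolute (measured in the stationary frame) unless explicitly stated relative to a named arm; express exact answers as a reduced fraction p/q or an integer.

topology: planetary set — design target 6/7, arm = carrier (Willis)
Willis with ω_sun = 0: ω_arm/ω_ring = N3/(N1+N3); set equal to 6/7  ⇒  N3/N1 = (6/7)/(1 − 6/7) = 6
N3 = N1 + 2·N2  ⇒  N2/N1 = (N3/N1 − 1)/2 = (6 − 1)/2 = 5/2
smallest multiple with N1 ≥ 12 and N2 ≥ 10: k = 6  ⇒  N1 = 6·2 = 12, N2 = 6·5 = 30 (N1 ≤ 40, N2 ≤ 30, N2 ≠ N1 ✓), N3 = 12 + 2·30 = 72
check: N3/(N1+N3) with N1 = 12, N3 = 72 gives 6/7; |achieved − target| = 0 ≤ 3/350 ✓

N1=12 N2=30 achieved=6/7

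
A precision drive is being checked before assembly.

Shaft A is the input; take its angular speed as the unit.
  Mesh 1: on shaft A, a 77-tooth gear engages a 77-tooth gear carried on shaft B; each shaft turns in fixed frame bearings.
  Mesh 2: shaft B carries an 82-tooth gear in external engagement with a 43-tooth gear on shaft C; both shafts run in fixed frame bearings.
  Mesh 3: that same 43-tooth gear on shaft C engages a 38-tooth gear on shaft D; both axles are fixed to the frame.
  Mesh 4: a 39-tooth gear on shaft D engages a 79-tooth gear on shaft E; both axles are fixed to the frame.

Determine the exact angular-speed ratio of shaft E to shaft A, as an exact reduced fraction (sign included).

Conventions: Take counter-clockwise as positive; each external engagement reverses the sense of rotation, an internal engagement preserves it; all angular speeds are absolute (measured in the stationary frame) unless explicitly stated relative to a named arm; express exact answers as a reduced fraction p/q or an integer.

class = fixed-axis compound train [4 meshes; 4 ratios multiply, 4 sense flips]
mesh 1 [77T→77T]: running ratio 1, sense −
mesh 2 [82T→43T]: running ratio 82/43, sense +
mesh 3 [43T→38T]: running ratio 41/19, sense −
mesh 4 [39T→79T]: running ratio 1599/1501, sense +
ω_out/ω_in = 1599/1501

1599/1501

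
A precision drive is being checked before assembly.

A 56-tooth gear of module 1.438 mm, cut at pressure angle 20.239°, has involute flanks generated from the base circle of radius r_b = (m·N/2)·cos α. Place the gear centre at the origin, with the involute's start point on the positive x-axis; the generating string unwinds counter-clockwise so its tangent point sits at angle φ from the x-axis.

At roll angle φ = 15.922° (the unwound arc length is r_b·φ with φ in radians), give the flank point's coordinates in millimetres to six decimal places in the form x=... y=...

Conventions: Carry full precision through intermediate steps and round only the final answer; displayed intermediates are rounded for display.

x=39.208647 y=0.268155

class = single-mesh tooth geometry [base-circle involute, m = 1.438, 56T]
pitch radius r_p = m·N/2 = 1.438·56/2 = 40.264000
base radius r_b = r_p·cos α = 40.264000·cos 20.239° = 37.778011
roll angle φ = 15.922° = 0.27789132 rad
x = r_b·(cos φ + φ·sin φ) = 39.208647
y = r_b·(sin φ − φ·cos φ) = 0.268155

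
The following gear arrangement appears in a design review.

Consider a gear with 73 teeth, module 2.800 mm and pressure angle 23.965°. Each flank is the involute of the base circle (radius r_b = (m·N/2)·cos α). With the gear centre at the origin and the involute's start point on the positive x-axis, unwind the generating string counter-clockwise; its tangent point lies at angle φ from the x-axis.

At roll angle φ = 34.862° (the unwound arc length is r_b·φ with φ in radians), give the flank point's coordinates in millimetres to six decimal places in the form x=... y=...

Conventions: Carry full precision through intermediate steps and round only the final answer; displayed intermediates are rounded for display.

recognized (one wheel, involute flank): single-mesh tooth geometry, m = 2.800, N = 73
pitch radius r_p = m·N/2 = 2.800·73/2 = 102.200000
base radius r_b = r_p·cos α = 102.200000·cos 23.965° = 93.389721
roll angle φ = 34.862° = 0.60845668 rad
x = r_b·(cos φ + φ·sin φ) = 109.109648
y = r_b·(sin φ − φ·cos φ) = 6.756199

x=109.109648 y=6.756199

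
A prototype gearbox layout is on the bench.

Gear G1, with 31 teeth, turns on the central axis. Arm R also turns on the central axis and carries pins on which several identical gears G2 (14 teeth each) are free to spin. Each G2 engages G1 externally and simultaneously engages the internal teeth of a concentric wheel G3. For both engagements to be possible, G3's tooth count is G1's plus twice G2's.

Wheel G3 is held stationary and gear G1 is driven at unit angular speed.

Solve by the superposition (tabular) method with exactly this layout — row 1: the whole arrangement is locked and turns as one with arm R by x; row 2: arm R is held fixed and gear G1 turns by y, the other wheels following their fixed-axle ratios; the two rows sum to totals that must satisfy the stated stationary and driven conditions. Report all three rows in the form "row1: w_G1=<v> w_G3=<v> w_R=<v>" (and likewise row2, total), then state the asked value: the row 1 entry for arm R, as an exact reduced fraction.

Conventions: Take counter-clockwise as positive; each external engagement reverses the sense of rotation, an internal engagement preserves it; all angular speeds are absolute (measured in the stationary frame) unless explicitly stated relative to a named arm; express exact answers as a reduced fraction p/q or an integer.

row1: w_G1=31/90 w_G3=31/90 w_R=31/90
row2: w_G1=59/90 w_G3=-31/90 w_R=0
total: w_G1=1 w_G3=0 w_R=31/90
asked value: 31/90

recognized (axles ride arm R): planetary set, 31/14/59 teeth
row 1 — lock + rotate with arm: ω_sun = ω_ring = ω_arm = x
row 2 — arm fixed, fixed-axis ratios: sun y, ring −(31/59)·y, arm 0
boundary: total ω_ring = x − (31/59)·y = 0 and total ω_sun = x + y = 1  ⇒  y = 59/90, x = 31/90
row 2 ring = −(31/59)·59/90 = -31/90
totals (row 1 + row 2): sun 31/90 + 59/90 = 1, ring 31/90 + (-31/90) = 0, arm 31/90 + 0 = 31/90
asked cell (row1, arm) = 31/90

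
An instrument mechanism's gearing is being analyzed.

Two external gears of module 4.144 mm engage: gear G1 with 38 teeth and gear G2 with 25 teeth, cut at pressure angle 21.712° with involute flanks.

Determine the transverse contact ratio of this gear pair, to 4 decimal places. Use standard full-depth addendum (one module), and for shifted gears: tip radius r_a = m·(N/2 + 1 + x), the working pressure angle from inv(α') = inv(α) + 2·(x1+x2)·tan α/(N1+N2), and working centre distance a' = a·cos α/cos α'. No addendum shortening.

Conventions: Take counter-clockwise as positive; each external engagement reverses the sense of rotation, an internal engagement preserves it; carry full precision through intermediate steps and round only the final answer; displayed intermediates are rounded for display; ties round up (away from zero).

1.5873

single-mesh involute tooth geometry (38T engaging 25T at module 4.144)
base radii: r_b1 = 73.150083, r_b2 = 48.125055
tip radii: r_a1 = 82.880000, r_a2 = 55.944000
no profile shift: α' = α, a' = a
action lengths: √(r_a1²−r_b1²) = 38.963569, √(r_a2²−r_b2²) = 28.525607
base pitch p_b = π·m·cos α = 12.095145
CR = (38.963569 + 28.525607 − 130.536000·sin 21.71200°)/12.095145 = 1.587291
contact ratio ≈ 1.5873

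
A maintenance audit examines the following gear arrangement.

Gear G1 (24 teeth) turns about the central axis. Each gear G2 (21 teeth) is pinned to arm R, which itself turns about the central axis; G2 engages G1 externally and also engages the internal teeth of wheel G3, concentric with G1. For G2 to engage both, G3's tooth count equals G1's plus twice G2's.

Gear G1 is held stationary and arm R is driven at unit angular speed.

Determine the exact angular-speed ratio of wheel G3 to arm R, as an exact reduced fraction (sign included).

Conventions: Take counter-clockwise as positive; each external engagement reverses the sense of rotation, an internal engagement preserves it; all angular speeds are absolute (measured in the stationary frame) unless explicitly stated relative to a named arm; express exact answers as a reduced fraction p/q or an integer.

15/11

recognized (axles ride arm R): planetary set, 24/21/66 teeth
ring teeth: 24 + 2·21 = 66
24(ω_sun−ω_arm) = −66(ω_ring−ω_arm),  ω_sun = 0, ω_arm = 1
ω_ring = 1 − (24/66)(0−1) = 15/11
ω_out/ω_in = 15/11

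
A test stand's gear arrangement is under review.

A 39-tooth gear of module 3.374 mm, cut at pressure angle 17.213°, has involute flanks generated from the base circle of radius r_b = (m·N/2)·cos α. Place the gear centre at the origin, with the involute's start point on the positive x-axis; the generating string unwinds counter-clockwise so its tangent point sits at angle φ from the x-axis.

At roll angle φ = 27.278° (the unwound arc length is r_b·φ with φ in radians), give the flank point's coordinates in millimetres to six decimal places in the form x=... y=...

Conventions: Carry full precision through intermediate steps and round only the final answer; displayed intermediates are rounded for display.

recognized (one wheel, involute flank): single-mesh tooth geometry, m = 3.374, N = 39
pitch radius r_p = m·N/2 = 3.374·39/2 = 65.793000
base radius r_b = r_p·cos α = 65.793000·cos 17.213° = 62.846213
roll angle φ = 27.278° = 0.47609091 rad
x = r_b·(cos φ + φ·sin φ) = 69.570111
y = r_b·(sin φ − φ·cos φ) = 2.209793

x=69.570111 y=2.209793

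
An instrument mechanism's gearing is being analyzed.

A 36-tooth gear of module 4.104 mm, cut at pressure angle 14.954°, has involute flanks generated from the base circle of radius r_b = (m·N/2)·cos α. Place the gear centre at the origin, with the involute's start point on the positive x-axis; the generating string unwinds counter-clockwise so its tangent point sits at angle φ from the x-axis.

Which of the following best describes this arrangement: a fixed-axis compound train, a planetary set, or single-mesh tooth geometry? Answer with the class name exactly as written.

topology: single-mesh involute geometry — m = 4.104, N = 36
classification: single-mesh tooth geometry

single-mesh tooth geometry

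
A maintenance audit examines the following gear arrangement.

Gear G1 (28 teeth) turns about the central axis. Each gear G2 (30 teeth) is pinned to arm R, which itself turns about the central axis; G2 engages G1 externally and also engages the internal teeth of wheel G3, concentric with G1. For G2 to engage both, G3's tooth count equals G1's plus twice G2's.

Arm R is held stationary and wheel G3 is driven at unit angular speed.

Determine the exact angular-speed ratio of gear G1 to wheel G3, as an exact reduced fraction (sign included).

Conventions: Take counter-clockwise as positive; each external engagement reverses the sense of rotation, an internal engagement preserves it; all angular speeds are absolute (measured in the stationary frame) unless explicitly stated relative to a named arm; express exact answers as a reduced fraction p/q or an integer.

planetary set (28T centre, 30T on arm, 88T internal) — Willis relation
ring teeth: 28 + 2·30 = 88
28(ω_sun−ω_arm) = −88(ω_ring−ω_arm),  ω_arm = 0, ω_ring = 1
ω_sun = 0 − (88/28)(1−0) = -22/7
ω_out/ω_in = -22/7

-22/7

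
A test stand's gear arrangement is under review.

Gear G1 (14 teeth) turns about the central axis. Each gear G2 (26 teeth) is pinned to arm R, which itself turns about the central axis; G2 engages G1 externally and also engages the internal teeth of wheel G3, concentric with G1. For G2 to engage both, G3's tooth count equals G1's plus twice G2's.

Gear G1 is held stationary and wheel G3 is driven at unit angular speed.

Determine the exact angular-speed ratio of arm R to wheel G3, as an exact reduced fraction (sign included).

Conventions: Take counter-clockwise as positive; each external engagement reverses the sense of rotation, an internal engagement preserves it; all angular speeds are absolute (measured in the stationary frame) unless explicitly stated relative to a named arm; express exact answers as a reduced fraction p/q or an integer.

33/40

planetary set (14T centre, 26T on arm, 66T internal) — Willis relation
ring teeth: 14 + 2·26 = 66
14(ω_sun−ω_arm) = −66(ω_ring−ω_arm),  ω_sun = 0, ω_ring = 1
14(0−ω_arm) = −66(1−ω_arm)  ⇒  80·ω_arm = 66  ⇒  ω_arm = 33/40
ω_out/ω_in = 33/40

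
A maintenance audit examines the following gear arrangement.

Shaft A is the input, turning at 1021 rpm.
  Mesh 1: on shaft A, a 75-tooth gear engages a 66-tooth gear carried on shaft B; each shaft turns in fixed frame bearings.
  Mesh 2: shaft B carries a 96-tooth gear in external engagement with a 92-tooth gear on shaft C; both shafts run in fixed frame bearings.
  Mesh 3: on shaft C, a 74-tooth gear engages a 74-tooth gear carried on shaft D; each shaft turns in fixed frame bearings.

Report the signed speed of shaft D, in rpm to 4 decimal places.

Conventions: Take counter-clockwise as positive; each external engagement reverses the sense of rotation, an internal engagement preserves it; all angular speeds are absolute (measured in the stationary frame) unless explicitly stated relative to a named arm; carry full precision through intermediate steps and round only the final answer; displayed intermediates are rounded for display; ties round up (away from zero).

class = fixed-axis compound train [3 meshes; 3 ratios multiply, 3 sense flips]
mesh 1 [75T→66T]: ω = 1021.0000×75/66 = 1160.2273 rpm, sense flips to −
mesh 2 [96T→92T]: ω = 1160.2273×96/92 = 1210.6719 rpm, sense flips to +
mesh 3 [74T→74T]: ω = 1210.6719×74/74 = 1210.6719 rpm, sense flips to −
signed output speed = -1210.6719 rpm

-1210.6719 rpm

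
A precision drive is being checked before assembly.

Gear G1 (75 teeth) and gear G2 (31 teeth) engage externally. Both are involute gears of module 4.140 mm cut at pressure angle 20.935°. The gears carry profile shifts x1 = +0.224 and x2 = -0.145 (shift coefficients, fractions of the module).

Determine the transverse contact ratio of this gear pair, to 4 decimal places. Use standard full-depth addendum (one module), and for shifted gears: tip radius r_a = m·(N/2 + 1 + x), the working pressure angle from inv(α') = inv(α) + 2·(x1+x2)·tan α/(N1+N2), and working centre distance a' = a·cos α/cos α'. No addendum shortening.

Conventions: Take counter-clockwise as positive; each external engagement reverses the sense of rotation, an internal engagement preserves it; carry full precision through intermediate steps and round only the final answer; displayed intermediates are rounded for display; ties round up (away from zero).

1.6942

recognized (one external pair, fixed centres): single-mesh tooth geometry, m = 4.140, N1 = 75, N2 = 31
base radii: r_b1 = 145.001386, r_b2 = 59.933906
tip radii: r_a1 = 160.317360, r_a2 = 67.709700
inv(α') = inv(20.935°) + 2·(+0.224-0.145)·tan α/(75+31) = 0.01774853  ⇒  α' = 21.15568°
a' = a·cos α / cos α' = 219.4200·cos 20.935°/cos 21.15568° = 219.745419
action lengths: √(r_a1²−r_b1²) = 68.383142, √(r_a2²−r_b2²) = 31.504450
base pitch p_b = π·m·cos α = 12.147608
CR = (68.383142 + 31.504450 − 219.745419·sin 21.15568°)/12.147608 = 1.694222
contact ratio ≈ 1.6942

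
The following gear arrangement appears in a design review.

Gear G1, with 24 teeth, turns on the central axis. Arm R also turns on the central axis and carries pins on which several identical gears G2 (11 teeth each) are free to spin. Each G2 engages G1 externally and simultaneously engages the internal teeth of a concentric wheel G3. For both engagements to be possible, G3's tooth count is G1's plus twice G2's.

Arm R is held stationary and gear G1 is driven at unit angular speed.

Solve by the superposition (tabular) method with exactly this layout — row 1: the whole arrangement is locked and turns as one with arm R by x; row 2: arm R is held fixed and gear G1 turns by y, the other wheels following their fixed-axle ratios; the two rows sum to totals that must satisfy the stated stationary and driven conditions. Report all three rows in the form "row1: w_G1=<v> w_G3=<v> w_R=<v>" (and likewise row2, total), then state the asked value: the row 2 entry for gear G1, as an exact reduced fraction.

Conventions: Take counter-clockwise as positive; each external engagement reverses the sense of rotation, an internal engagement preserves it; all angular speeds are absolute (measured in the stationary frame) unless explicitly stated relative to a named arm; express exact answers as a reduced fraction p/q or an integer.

planetary set (24T centre, 11T on arm, 46T internal) — Willis relation
row 1: whole set turns with the arm by x
row 2 — arm fixed, fixed-axis ratios: sun y, ring −(24/46)·y, arm 0
boundary: total ω_arm = x = 0 and total ω_sun = x + y = 1  ⇒  y = 1, x = 0
row 2 ring = −(24/46)·1 = -12/23
totals (row 1 + row 2): sun 0 + 1 = 1, ring 0 + (-12/23) = -12/23, arm 0 + 0 = 0
asked cell (row2, sun) = 1

row1: w_G1=0 w_G3=0 w_R=0
row2: w_G1=1 w_G3=-12/23 w_R=0
total: w_G1=1 w_G3=-12/23 w_R=0
asked value: 1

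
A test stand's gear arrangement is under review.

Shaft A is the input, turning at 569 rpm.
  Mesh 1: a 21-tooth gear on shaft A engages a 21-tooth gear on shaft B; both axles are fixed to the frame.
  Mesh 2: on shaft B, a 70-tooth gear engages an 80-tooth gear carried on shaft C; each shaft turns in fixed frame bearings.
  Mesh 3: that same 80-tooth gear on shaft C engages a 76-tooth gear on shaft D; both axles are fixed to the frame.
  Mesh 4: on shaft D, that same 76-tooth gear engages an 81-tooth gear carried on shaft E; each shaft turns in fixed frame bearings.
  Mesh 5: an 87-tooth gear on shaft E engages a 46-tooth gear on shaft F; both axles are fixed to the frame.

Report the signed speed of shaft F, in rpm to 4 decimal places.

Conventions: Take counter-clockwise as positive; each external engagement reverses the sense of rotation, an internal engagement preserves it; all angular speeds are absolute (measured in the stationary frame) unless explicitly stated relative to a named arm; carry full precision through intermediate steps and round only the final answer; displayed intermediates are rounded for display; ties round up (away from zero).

-930.0081 rpm

topology: fixed-axis compound train — 5 meshes, A→F
mesh 1 [21T→21T]: ω = 569.0000×21/21 = 569.0000 rpm, sense flips to −
mesh 2 [70T→80T]: ω = 569.0000×70/80 = 497.8750 rpm, sense flips to +
mesh 3 [80T→76T]: ω = 497.8750×80/76 = 524.0789 rpm, sense flips to −
mesh 4 [76T→81T]: ω = 524.0789×76/81 = 491.7284 rpm, sense flips to +
mesh 5 [87T→46T]: ω = 491.7284×87/46 = 930.0081 rpm, sense flips to −
signed output speed = -930.0081 rpm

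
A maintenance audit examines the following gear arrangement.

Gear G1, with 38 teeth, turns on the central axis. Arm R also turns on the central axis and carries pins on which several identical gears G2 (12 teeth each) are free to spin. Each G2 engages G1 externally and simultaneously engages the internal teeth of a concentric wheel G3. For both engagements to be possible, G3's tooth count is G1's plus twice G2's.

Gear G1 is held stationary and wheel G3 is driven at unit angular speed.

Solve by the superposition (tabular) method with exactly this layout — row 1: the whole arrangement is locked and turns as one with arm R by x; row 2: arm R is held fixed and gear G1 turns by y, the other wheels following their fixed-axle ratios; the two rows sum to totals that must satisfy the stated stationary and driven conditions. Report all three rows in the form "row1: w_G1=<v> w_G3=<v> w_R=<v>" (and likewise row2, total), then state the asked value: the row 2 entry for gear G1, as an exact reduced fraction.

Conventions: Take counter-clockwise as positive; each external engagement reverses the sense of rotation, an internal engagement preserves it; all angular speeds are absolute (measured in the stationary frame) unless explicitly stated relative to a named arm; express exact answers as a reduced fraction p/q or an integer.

recognized (axles ride arm R): planetary set, 38/12/62 teeth
superposition row 1 [locked train]: every member turns x
row 2 (arm held, sun turns y): ω_ring = −(38/62)·y, ω_arm = 0
boundary: total ω_sun = x + y = 0 and total ω_ring = x − (38/62)·y = 1  ⇒  y = -31/50, x = 31/50
row 2 ring = −(38/62)·(-31/50) = 19/50
totals (row 1 + row 2): sun 31/50 + (-31/50) = 0, ring 31/50 + 19/50 = 1, arm 31/50 + 0 = 31/50
asked cell (row2, sun) = -31/50

row1: w_G1=31/50 w_G3=31/50 w_R=31/50
row2: w_G1=-31/50 w_G3=19/50 w_R=0
total: w_G1=0 w_G3=1 w_R=31/50
asked value: -31/50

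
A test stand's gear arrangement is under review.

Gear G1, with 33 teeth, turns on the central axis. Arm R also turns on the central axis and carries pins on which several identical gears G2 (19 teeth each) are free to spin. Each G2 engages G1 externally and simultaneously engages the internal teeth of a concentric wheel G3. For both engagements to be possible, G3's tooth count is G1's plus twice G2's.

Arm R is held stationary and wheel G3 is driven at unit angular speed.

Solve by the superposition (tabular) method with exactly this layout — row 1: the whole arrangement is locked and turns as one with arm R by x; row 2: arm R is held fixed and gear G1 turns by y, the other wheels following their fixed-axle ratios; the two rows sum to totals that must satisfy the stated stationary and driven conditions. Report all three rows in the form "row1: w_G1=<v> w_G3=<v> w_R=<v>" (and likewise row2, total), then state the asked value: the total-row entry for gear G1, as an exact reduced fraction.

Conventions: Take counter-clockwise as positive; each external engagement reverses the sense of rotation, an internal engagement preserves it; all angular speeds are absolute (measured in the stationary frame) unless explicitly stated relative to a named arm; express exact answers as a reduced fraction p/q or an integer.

row1: w_G1=0 w_G3=0 w_R=0
row2: w_G1=-71/33 w_G3=1 w_R=0
total: w_G1=-71/33 w_G3=1 w_R=0
asked value: -71/33

recognized (axles ride arm R): planetary set, 33/19/71 teeth
row 1 — lock + rotate with arm: ω_sun = ω_ring = ω_arm = x
row 2 — arm fixed, fixed-axis ratios: sun y, ring −(33/71)·y, arm 0
boundary: total ω_arm = x = 0 and total ω_ring = x − (33/71)·y = 1  ⇒  y = -71/33, x = 0
row 2 ring = −(33/71)·(-71/33) = 1
totals (row 1 + row 2): sun 0 + (-71/33) = -71/33, ring 0 + 1 = 1, arm 0 + 0 = 0
asked cell (total, sun) = -71/33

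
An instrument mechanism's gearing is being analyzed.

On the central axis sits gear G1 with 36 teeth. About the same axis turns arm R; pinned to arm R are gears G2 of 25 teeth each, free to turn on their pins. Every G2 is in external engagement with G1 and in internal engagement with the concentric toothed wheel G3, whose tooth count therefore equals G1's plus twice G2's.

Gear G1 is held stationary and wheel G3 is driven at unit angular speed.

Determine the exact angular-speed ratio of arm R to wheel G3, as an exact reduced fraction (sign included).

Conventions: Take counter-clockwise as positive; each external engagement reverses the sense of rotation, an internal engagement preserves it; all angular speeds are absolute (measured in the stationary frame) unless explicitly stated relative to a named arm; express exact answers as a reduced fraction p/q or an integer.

planetary set (36T centre, 25T on arm, 86T internal) — Willis relation
ring teeth: 36 + 2·25 = 86
36(ω_sun−ω_arm) = −86(ω_ring−ω_arm),  ω_sun = 0, ω_ring = 1
36(0−ω_arm) = −86(1−ω_arm)  ⇒  122·ω_arm = 86  ⇒  ω_arm = 43/61
ω_out/ω_in = 43/61

43/61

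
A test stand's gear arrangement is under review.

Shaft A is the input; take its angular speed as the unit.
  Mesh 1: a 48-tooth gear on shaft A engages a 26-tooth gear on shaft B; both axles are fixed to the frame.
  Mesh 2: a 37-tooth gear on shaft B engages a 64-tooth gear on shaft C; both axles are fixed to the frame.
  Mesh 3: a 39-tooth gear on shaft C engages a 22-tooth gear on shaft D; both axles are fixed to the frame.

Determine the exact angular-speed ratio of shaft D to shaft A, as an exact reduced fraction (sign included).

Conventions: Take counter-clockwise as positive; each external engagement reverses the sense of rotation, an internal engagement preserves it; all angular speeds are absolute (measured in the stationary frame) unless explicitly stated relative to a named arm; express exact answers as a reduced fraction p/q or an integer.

class = fixed-axis compound train [3 meshes; 3 ratios multiply, 3 sense flips]
mesh 1 [48T→26T]: running ratio 24/13, sense −
mesh 2 [37T→64T]: running ratio 111/104, sense +
mesh 3 [39T→22T]: running ratio 333/176, sense −
ω_out/ω_in = -333/176

-333/176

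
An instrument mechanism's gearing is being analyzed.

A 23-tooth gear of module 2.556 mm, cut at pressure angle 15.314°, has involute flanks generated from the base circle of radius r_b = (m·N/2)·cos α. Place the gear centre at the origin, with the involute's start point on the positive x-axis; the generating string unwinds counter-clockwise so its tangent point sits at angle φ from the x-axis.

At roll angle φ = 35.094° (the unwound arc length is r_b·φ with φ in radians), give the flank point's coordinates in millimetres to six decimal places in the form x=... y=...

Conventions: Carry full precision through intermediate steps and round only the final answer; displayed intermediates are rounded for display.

topology: single-mesh involute geometry — m = 2.556, N = 23
pitch radius r_p = m·N/2 = 2.556·23/2 = 29.394000
base radius r_b = r_p·cos α = 29.394000·cos 15.314° = 28.350305
roll angle φ = 35.094° = 0.61250585 rad
x = r_b·(cos φ + φ·sin φ) = 33.179822
y = r_b·(sin φ − φ·cos φ) = 2.091153

x=33.179822 y=2.091153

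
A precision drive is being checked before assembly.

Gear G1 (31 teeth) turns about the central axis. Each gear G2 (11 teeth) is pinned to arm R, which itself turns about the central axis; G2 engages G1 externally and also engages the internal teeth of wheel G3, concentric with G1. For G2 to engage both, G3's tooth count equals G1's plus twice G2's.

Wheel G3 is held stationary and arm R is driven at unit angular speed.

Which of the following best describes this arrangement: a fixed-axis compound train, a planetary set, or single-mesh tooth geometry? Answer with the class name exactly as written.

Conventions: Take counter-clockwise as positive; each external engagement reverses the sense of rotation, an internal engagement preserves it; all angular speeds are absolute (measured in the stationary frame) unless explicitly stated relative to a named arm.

class = planetary set [G3 = 31+2·11 = 53; Willis about the carrier]
classification: planetary set

planetary set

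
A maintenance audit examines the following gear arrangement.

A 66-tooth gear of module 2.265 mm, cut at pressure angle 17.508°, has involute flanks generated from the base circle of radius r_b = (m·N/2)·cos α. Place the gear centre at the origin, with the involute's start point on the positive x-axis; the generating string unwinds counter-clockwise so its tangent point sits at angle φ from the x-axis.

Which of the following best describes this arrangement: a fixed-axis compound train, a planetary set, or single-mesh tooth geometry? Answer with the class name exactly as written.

single-mesh involute tooth geometry (66T wheel at module 2.265)
classification: single-mesh tooth geometry

single-mesh tooth geometry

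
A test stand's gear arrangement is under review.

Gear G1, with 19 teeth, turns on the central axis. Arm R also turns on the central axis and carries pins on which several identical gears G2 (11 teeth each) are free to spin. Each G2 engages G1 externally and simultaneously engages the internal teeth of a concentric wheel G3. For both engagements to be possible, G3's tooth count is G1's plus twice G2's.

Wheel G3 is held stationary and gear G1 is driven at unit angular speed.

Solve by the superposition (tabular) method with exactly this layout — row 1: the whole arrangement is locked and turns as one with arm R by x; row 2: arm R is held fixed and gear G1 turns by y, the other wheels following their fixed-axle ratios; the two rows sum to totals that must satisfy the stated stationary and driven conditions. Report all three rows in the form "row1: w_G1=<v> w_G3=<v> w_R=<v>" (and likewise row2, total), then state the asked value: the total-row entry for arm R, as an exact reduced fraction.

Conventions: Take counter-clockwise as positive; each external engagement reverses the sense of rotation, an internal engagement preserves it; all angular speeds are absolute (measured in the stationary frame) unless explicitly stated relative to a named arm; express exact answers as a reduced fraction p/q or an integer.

recognized (axles ride arm R): planetary set, 19/11/41 teeth
row 1 — lock + rotate with arm: ω_sun = ω_ring = ω_arm = x
row 2 — arm fixed, fixed-axis ratios: sun y, ring −(19/41)·y, arm 0
boundary: total ω_ring = x − (19/41)·y = 0 and total ω_sun = x + y = 1  ⇒  y = 41/60, x = 19/60
row 2 ring = −(19/41)·41/60 = -19/60
totals (row 1 + row 2): sun 19/60 + 41/60 = 1, ring 19/60 + (-19/60) = 0, arm 19/60 + 0 = 19/60
asked cell (total, arm) = 19/60

row1: w_G1=19/60 w_G3=19/60 w_R=19/60
row2: w_G1=41/60 w_G3=-19/60 w_R=0
total: w_G1=1 w_G3=0 w_R=19/60
asked value: 19/60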